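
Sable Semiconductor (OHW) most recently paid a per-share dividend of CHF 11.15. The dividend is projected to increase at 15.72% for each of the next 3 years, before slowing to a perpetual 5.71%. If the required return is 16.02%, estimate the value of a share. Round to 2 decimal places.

CHF 146.72

Two-stage DDM. Project D₁…D_3 at 0.1572, terminal growth 0.0571, discount at r = 0.1602.
D_1 = 12.9028
D_2 = 14.9311
D_3 = 17.2783
Terminal value at t=3: TV = D_4/(r−g) = 18.2649/(0.1602−0.0571) = 177.1567
P₀ = 12.9028/(1+0.1602)^1 + 14.9311/(1+0.1602)^2 + 17.2783/(1+0.1602)^3 + 177.1567/(1+0.1602)^3 = 146.7154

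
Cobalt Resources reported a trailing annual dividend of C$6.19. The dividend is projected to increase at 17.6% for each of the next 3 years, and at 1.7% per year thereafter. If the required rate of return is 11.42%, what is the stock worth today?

C$96.86

Two-stage DDM. Project D₁…D_3 at 0.176, terminal growth 0.017, discount at r = 0.1142.
D_1 = 7.2794
D_2 = 8.5606
D_3 = 10.0673
Terminal value at t=3: TV = D_4/(r−g) = 10.2384/(0.1142−0.017) = 105.3337
P₀ = 7.2794/(1+0.1142)^1 + 8.5606/(1+0.1142)^2 + 10.0673/(1+0.1142)^3 + 105.3337/(1+0.1142)^3 = 96.8586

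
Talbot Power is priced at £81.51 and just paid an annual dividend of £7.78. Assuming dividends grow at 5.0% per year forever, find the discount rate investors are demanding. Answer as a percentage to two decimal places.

Rearranging the constant-growth DDM: r = D₁/P₀ + g.
D₁ = 7.78 × (1 + 0.05) = 8.1690.
r = 8.1690 / 81.51 + 0.05 = 0.10022 + 0.05 = 0.15022

15.02%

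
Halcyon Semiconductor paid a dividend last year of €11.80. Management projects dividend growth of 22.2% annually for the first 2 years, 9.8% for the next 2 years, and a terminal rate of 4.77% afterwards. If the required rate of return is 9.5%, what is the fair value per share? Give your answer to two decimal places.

€384.68

Three-stage DDM. Project D₁…D_4; terminal Gordon value at t=4 with g = 0.0477; discount at r = 0.095.
D_1 = 14.4196
D_2 = 17.6208
D_3 = 19.3476
D_4 = 21.2436
TV_4 = 22.2570/(0.095−0.0477) = 470.5491
P₀ = Σ Dₜ/(1+r)ᵗ + TV_4/(1+r)^4 = 384.6790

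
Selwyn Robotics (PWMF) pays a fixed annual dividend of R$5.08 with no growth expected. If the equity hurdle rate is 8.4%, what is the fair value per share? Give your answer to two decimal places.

R$60.48

Zero-growth DDM (perpetuity): P₀ = D/r = 5.08 / 0.084 = 60.4762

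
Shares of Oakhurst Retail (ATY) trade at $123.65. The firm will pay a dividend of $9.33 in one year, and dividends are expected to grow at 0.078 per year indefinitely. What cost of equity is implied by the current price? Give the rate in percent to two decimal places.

15.35%

Rearranging the constant-growth DDM: r = D₁/P₀ + g.
r = 9.3300 / 123.65 + 0.078 = 0.07545 + 0.078 = 0.15345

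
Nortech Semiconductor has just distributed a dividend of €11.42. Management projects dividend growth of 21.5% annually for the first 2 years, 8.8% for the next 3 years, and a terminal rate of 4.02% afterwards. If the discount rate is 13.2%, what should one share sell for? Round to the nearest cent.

Three-stage DDM. Project D₁…D_5; terminal Gordon value at t=5 with g = 0.0402; discount at r = 0.132.
D_1 = 13.8753
D_2 = 16.8585
D_3 = 18.3420
D_4 = 19.9561
D_5 = 21.7123
TV_5 = 22.5851/(0.132−0.0402) = 246.0252
P₀ = Σ Dₜ/(1+r)ᵗ + TV_5/(1+r)^5 = 194.2492

€194.25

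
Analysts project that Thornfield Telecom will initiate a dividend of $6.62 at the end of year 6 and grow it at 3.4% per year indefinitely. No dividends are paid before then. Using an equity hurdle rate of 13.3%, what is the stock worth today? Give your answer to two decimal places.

Deferred-dividend DDM. At t=5 the remaining stream is a growing perpetuity with first payment D_6 = 6.62.
V_5 = D_6/(r−g) = 6.62/(0.133−0.034) = 66.8687
P₀ = V_5/(1+r)^5 = 66.8687/(1+0.133)^5 = 35.8157

$35.82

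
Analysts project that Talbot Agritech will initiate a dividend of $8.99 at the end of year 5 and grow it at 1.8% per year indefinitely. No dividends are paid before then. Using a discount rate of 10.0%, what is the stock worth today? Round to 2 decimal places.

$74.88

Deferred-dividend DDM. At t=4 the remaining stream is a growing perpetuity with first payment D_5 = 8.99.
V_4 = D_5/(r−g) = 8.99/(0.1−0.018) = 109.6341
P₀ = V_4/(1+r)^4 = 109.6341/(1+0.1)^4 = 74.8816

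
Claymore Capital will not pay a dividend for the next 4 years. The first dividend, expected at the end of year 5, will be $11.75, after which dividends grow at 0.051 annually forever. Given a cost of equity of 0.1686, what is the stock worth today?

$53.58

Deferred-dividend DDM. At t=4 the remaining stream is a growing perpetuity with first payment D_5 = 11.75.
V_4 = D_5/(r−g) = 11.75/(0.1686−0.051) = 99.9150
P₀ = V_4/(1+r)^4 = 99.9150/(1+0.1686)^4 = 53.5756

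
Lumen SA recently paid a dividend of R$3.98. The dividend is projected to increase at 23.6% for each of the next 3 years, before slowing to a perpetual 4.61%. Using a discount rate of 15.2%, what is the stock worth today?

Two-stage DDM. Project D₁…D_3 at 0.236, terminal growth 0.0461, discount at r = 0.152.
D_1 = 4.9193
D_2 = 6.0802
D_3 = 7.5152
Terminal value at t=3: TV = D_4/(r−g) = 7.8616/(0.152−0.0461) = 74.2362
P₀ = 4.9193/(1+0.152)^1 + 6.0802/(1+0.152)^2 + 7.5152/(1+0.152)^3 + 74.2362/(1+0.152)^3 = 62.3252

R$62.33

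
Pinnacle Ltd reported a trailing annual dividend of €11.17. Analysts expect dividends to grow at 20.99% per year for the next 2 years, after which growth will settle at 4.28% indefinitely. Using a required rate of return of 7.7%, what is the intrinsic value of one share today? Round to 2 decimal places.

€456.47

Two-stage DDM. Project D₁…D_2 at 0.2099, terminal growth 0.0428, discount at r = 0.077.
D_1 = 13.5146
D_2 = 16.3513
Terminal value at t=2: TV = D_3/(r−g) = 17.0511/(0.077−0.0428) = 498.5710
P₀ = 13.5146/(1+0.077)^1 + 16.3513/(1+0.077)^2 + 498.5710/(1+0.077)^2 = 456.4741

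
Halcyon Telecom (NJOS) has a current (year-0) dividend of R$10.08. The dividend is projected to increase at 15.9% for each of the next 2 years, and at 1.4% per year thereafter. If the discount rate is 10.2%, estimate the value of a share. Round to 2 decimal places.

R$150.23

Two-stage DDM. Project D₁…D_2 at 0.159, terminal growth 0.014, discount at r = 0.102.
D_1 = 11.6827
D_2 = 13.5403
Terminal value at t=2: TV = D_3/(r−g) = 13.7298/(0.102−0.014) = 156.0209
P₀ = 11.6827/(1+0.102)^1 + 13.5403/(1+0.102)^2 + 156.0209/(1+0.102)^2 = 150.2264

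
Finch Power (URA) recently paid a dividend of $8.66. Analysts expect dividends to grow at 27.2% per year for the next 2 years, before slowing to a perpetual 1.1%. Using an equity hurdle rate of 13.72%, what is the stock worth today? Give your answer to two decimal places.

$107.32

Two-stage DDM. Project D₁…D_2 at 0.272, terminal growth 0.011, discount at r = 0.1372.
D_1 = 11.0155
D_2 = 14.0117
Terminal value at t=2: TV = D_3/(r−g) = 14.1659/(0.1372−0.011) = 112.2494
P₀ = 11.0155/(1+0.1372)^1 + 14.0117/(1+0.1372)^2 + 112.2494/(1+0.1372)^2 = 107.3194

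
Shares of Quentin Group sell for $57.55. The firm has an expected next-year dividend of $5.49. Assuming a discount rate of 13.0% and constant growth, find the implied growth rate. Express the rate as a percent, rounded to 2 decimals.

From P₀ = D₁/(r − g), the implied growth is g = r − D₁/P₀.
g = 0.13 − 5.49/57.55 = 0.13 − 0.09540 = 0.03460

3.46%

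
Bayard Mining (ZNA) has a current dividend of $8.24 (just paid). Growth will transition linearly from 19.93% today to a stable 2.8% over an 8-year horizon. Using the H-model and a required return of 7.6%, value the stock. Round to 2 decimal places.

$294.10

H-model: P₀ = D₀[(1+g_L) + H(g_S−g_L)]/(r−g_L), with H = 8/2 = 4.
P₀ = 8.24 × [(1+0.028) + 4×(0.1993−0.028)] / (0.076−0.028)
   = 8.24 × 1.7132 / 0.048 = 294.0993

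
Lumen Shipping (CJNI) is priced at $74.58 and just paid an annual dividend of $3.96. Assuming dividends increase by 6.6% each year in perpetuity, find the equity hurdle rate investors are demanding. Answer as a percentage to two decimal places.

Rearranging the constant-growth DDM: r = D₁/P₀ + g.
D₁ = 3.96 × (1 + 0.066) = 4.2214.
r = 4.2214 / 74.58 + 0.066 = 0.05660 + 0.066 = 0.12260

12.26%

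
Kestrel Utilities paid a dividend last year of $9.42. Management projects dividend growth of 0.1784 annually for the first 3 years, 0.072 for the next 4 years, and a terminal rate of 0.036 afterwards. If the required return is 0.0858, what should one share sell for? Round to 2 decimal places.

Three-stage DDM. Project D₁…D_7; terminal Gordon value at t=7 with g = 0.036; discount at r = 0.0858.
D_1 = 11.1005
D_2 = 13.0809
D_3 = 15.4145
D_4 = 16.5243
D_5 = 17.7141
D_6 = 18.9895
D_7 = 20.3567
TV_7 = 21.0896/(0.0858−0.036) = 423.4856
P₀ = Σ Dₜ/(1+r)ᵗ + TV_7/(1+r)^7 = 318.0219

$318.02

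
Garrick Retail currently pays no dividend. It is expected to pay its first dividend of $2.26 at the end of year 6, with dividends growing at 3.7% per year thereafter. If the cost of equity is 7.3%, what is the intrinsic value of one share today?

$44.14

Deferred-dividend DDM. At t=5 the remaining stream is a growing perpetuity with first payment D_6 = 2.26.
V_5 = D_6/(r−g) = 2.26/(0.073−0.037) = 62.7778
P₀ = V_5/(1+r)^5 = 62.7778/(1+0.073)^5 = 44.1375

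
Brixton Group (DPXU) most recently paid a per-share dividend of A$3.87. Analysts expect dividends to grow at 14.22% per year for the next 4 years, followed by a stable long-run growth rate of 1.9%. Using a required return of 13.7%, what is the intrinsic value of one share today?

A$49.69

Two-stage DDM. Project D₁…D_4 at 0.1422, terminal growth 0.019, discount at r = 0.137.
D_1 = 4.4203
D_2 = 5.0489
D_3 = 5.7668
D_4 = 6.5869
Terminal value at t=4: TV = D_5/(r−g) = 6.7120/(0.137−0.019) = 56.8816
P₀ = 4.4203/(1+0.137)^1 + 5.0489/(1+0.137)^2 + 5.7668/(1+0.137)^3 + 6.5869/(1+0.137)^4 + 56.8816/(1+0.137)^4 = 49.6931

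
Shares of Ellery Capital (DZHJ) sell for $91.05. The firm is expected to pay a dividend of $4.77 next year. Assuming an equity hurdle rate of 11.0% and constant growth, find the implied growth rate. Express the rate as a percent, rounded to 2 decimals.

From P₀ = D₁/(r − g), the implied growth is g = r − D₁/P₀.
g = 0.11 − 4.77/91.05 = 0.11 − 0.05239 = 0.05761

5.76%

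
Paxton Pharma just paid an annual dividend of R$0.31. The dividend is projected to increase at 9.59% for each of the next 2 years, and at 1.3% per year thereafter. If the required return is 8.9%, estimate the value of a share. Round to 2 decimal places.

Two-stage DDM. Project D₁…D_2 at 0.0959, terminal growth 0.013, discount at r = 0.089.
D_1 = 0.3397
D_2 = 0.3723
Terminal value at t=2: TV = D_3/(r−g) = 0.3771/(0.089−0.013) = 4.9625
P₀ = 0.3397/(1+0.089)^1 + 0.3723/(1+0.089)^2 + 4.9625/(1+0.089)^2 = 4.8104

R$4.81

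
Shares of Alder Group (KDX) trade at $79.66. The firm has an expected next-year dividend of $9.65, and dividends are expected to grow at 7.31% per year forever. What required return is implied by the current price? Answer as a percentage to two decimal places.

19.42%

Rearranging the constant-growth DDM: r = D₁/P₀ + g.
r = 9.6500 / 79.66 + 0.0731 = 0.12114 + 0.0731 = 0.19424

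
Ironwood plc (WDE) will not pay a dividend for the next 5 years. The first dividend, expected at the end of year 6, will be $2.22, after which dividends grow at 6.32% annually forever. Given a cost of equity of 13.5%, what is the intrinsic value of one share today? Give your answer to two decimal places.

$16.42

Deferred-dividend DDM. At t=5 the remaining stream is a growing perpetuity with first payment D_6 = 2.22.
V_5 = D_6/(r−g) = 2.22/(0.135−0.0632) = 30.9192
P₀ = V_5/(1+r)^5 = 30.9192/(1+0.135)^5 = 16.4153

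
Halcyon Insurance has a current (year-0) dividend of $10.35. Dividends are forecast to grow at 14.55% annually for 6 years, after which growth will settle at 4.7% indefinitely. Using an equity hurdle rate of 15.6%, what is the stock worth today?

$154.28

Two-stage DDM. Project D₁…D_6 at 0.1455, terminal growth 0.047, discount at r = 0.156.
D_1 = 11.8559
D_2 = 13.5810
D_3 = 15.5570
D_4 = 17.8205
D_5 = 20.4134
D_6 = 23.3836
Terminal value at t=6: TV = D_7/(r−g) = 24.4826/(0.156−0.047) = 224.6110
P₀ = 11.8559/(1+0.156)^1 + 13.5810/(1+0.156)^2 + 15.5570/(1+0.156)^3 + 17.8205/(1+0.156)^4 + 20.4134/(1+0.156)^5 + 23.3836/(1+0.156)^6 + 224.6110/(1+0.156)^6 = 154.2759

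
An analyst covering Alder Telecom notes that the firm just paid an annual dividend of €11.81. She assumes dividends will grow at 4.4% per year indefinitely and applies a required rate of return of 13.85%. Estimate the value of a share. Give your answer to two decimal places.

€130.47

Gordon growth model: P₀ = D₁/(r − g). D₁ = 11.81 × (1 + 0.044) = 12.3296.
P₀ = 12.3296 / (0.1385 − 0.044) = 12.3296 / 0.0945 = 130.4724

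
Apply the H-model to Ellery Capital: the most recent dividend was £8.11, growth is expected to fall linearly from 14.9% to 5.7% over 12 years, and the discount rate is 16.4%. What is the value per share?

H-model: P₀ = D₀[(1+g_L) + H(g_S−g_L)]/(r−g_L), with H = 12/2 = 6.
P₀ = 8.11 × [(1+0.057) + 6×(0.149−0.057)] / (0.164−0.057)
   = 8.11 × 1.6090 / 0.107 = 121.9532

£121.95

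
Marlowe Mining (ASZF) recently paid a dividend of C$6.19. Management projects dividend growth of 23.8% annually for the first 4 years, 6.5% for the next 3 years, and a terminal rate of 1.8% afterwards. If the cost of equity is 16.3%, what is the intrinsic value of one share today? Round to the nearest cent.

Three-stage DDM. Project D₁…D_7; terminal Gordon value at t=7 with g = 0.018; discount at r = 0.163.
D_1 = 7.6632
D_2 = 9.4871
D_3 = 11.7450
D_4 = 14.5403
D_5 = 15.4854
D_6 = 16.4920
D_7 = 17.5639
TV_7 = 17.8801/(0.163−0.018) = 123.3110
P₀ = Σ Dₜ/(1+r)ᵗ + TV_7/(1+r)^7 = 91.9134

C$91.91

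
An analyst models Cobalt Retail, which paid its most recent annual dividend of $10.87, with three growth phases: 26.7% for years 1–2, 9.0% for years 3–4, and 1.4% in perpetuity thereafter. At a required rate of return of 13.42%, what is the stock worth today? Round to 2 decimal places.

Three-stage DDM. Project D₁…D_4; terminal Gordon value at t=4 with g = 0.014; discount at r = 0.1342.
D_1 = 13.7723
D_2 = 17.4495
D_3 = 19.0199
D_4 = 20.7317
TV_4 = 21.0220/(0.1342−0.014) = 174.8917
P₀ = Σ Dₜ/(1+r)ᵗ + TV_4/(1+r)^4 = 156.9553

$156.96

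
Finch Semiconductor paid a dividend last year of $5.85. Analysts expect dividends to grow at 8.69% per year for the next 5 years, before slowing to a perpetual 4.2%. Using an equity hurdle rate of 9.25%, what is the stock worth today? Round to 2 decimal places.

$146.45

Two-stage DDM. Project D₁…D_5 at 0.0869, terminal growth 0.042, discount at r = 0.0925.
D_1 = 6.3584
D_2 = 6.9109
D_3 = 7.5115
D_4 = 8.1642
D_5 = 8.8737
Terminal value at t=5: TV = D_6/(r−g) = 9.2464/(0.0925−0.042) = 183.0965
P₀ = 6.3584/(1+0.0925)^1 + 6.9109/(1+0.0925)^2 + 7.5115/(1+0.0925)^3 + 8.1642/(1+0.0925)^4 + 8.8737/(1+0.0925)^5 + 183.0965/(1+0.0925)^5 = 146.4481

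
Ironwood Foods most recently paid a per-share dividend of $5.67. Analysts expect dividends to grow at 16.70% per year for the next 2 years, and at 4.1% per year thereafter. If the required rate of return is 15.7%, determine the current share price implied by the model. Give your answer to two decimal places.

Two-stage DDM. Project D₁…D_2 at 0.167, terminal growth 0.041, discount at r = 0.157.
D_1 = 6.6169
D_2 = 7.7219
Terminal value at t=2: TV = D_3/(r−g) = 8.0385/(0.157−0.041) = 69.2975
P₀ = 6.6169/(1+0.157)^1 + 7.7219/(1+0.157)^2 + 69.2975/(1+0.157)^2 = 63.2542

$63.25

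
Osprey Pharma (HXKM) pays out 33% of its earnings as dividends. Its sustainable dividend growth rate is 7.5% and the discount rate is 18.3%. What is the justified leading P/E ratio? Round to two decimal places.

Justified leading P/E = b/(r−g) = 0.33/(0.183−0.075) = 3.0556

3.06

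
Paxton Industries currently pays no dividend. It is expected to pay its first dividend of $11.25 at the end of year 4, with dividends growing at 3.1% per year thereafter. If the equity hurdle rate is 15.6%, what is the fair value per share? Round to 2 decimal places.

$58.26

Deferred-dividend DDM. At t=3 the remaining stream is a growing perpetuity with first payment D_4 = 11.25.
V_3 = D_4/(r−g) = 11.25/(0.156−0.031) = 90.0000
P₀ = V_3/(1+r)^3 = 90.0000/(1+0.156)^3 = 58.2598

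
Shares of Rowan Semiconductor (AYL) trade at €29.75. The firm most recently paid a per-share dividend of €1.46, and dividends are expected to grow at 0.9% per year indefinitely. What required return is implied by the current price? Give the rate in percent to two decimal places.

5.85%

Rearranging the constant-growth DDM: r = D₁/P₀ + g.
D₁ = 1.46 × (1 + 0.009) = 1.4731.
r = 1.4731 / 29.75 + 0.009 = 0.04952 + 0.009 = 0.05852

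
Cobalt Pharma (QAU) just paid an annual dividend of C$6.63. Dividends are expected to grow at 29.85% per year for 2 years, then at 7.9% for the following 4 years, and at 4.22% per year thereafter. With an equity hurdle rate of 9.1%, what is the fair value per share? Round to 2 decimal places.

Three-stage DDM. Project D₁…D_6; terminal Gordon value at t=6 with g = 0.0422; discount at r = 0.091.
D_1 = 8.6091
D_2 = 11.1789
D_3 = 12.0620
D_4 = 13.0149
D_5 = 14.0431
D_6 = 15.1525
TV_6 = 15.7919/(0.091−0.0422) = 323.6044
P₀ = Σ Dₜ/(1+r)ᵗ + TV_6/(1+r)^6 = 245.7242

C$245.72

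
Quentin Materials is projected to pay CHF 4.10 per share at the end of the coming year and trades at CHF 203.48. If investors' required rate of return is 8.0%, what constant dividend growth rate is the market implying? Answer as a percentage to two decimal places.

5.99%

From P₀ = D₁/(r − g), the implied growth is g = r − D₁/P₀.
g = 0.08 − 4.10/203.48 = 0.08 − 0.02015 = 0.05985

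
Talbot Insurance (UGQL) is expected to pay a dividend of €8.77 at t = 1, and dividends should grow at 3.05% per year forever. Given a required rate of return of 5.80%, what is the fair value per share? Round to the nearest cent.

Gordon growth model: P₀ = D₁/(r − g), with D₁ = 8.77 given directly.
P₀ = 8.7700 / (0.058 − 0.0305) = 8.7700 / 0.0275 = 318.9091

€318.91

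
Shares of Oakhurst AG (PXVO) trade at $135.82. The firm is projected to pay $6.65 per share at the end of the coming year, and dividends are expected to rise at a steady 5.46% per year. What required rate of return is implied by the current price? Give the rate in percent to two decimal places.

10.36%

Rearranging the constant-growth DDM: r = D₁/P₀ + g.
r = 6.6500 / 135.82 + 0.0546 = 0.04896 + 0.0546 = 0.10356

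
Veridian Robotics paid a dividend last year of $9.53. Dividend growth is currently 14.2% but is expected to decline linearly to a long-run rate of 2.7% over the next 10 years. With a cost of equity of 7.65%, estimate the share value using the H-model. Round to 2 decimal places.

H-model: P₀ = D₀[(1+g_L) + H(g_S−g_L)]/(r−g_L), with H = 10/2 = 5.
P₀ = 9.53 × [(1+0.027) + 5×(0.142−0.027)] / (0.0765−0.027)
   = 9.53 × 1.6020 / 0.0495 = 308.4255

$308.43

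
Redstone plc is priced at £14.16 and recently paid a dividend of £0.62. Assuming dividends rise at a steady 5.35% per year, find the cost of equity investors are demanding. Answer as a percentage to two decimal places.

9.96%

Rearranging the constant-growth DDM: r = D₁/P₀ + g.
D₁ = 0.62 × (1 + 0.0535) = 0.6532.
r = 0.6532 / 14.16 + 0.0535 = 0.04613 + 0.0535 = 0.09963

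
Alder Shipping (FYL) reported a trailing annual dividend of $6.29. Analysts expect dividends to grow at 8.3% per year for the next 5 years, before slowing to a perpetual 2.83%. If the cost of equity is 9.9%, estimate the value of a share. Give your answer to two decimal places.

$115.12

Two-stage DDM. Project D₁…D_5 at 0.083, terminal growth 0.0283, discount at r = 0.099.
D_1 = 6.8121
D_2 = 7.3775
D_3 = 7.9898
D_4 = 8.6530
D_5 = 9.3712
Terminal value at t=5: TV = D_6/(r−g) = 9.6364/(0.099−0.0283) = 136.2992
P₀ = 6.8121/(1+0.099)^1 + 7.3775/(1+0.099)^2 + 7.9898/(1+0.099)^3 + 8.6530/(1+0.099)^4 + 9.3712/(1+0.099)^5 + 136.2992/(1+0.099)^5 = 115.1196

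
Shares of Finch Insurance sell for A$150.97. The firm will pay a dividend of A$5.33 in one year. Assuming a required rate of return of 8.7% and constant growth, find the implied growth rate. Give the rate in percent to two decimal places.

From P₀ = D₁/(r − g), the implied growth is g = r − D₁/P₀.
g = 0.087 − 5.33/150.97 = 0.087 − 0.03531 = 0.05169

5.17%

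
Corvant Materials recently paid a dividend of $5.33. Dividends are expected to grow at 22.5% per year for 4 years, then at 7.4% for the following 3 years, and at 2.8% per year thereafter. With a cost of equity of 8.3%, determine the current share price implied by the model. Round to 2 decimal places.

$214.07

Three-stage DDM. Project D₁…D_7; terminal Gordon value at t=7 with g = 0.028; discount at r = 0.083.
D_1 = 6.5293
D_2 = 7.9983
D_3 = 9.7980
D_4 = 12.0025
D_5 = 12.8907
D_6 = 13.8446
D_7 = 14.8691
TV_7 = 15.2854/(0.083−0.028) = 277.9168
P₀ = Σ Dₜ/(1+r)ᵗ + TV_7/(1+r)^7 = 214.0718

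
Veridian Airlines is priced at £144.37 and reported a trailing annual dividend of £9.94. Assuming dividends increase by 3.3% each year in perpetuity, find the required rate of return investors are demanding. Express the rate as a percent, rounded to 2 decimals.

10.41%

Rearranging the constant-growth DDM: r = D₁/P₀ + g.
D₁ = 9.94 × (1 + 0.033) = 10.2680.
r = 10.2680 / 144.37 + 0.033 = 0.07112 + 0.033 = 0.10412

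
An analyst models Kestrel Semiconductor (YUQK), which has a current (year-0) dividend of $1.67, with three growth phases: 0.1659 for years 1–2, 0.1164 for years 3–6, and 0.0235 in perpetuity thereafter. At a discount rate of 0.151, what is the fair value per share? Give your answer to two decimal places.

Three-stage DDM. Project D₁…D_6; terminal Gordon value at t=6 with g = 0.0235; discount at r = 0.151.
D_1 = 1.9471
D_2 = 2.2701
D_3 = 2.5343
D_4 = 2.8293
D_5 = 3.1586
D_6 = 3.5263
TV_6 = 3.6092/(0.151−0.0235) = 28.3071
P₀ = Σ Dₜ/(1+r)ᵗ + TV_6/(1+r)^6 = 21.9337

$21.93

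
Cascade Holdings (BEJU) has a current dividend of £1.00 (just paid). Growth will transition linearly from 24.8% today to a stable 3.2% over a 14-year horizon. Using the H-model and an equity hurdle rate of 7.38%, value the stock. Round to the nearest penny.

H-model: P₀ = D₀[(1+g_L) + H(g_S−g_L)]/(r−g_L), with H = 14/2 = 7.
P₀ = 1.00 × [(1+0.032) + 7×(0.248−0.032)] / (0.0738−0.032)
   = 1.00 × 2.5440 / 0.0418 = 60.8612

£60.86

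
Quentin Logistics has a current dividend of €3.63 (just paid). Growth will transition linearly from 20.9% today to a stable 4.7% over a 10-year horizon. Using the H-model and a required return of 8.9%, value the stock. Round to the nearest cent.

€160.50

H-model: P₀ = D₀[(1+g_L) + H(g_S−g_L)]/(r−g_L), with H = 10/2 = 5.
P₀ = 3.63 × [(1+0.047) + 5×(0.209−0.047)] / (0.089−0.047)
   = 3.63 × 1.8570 / 0.042 = 160.4979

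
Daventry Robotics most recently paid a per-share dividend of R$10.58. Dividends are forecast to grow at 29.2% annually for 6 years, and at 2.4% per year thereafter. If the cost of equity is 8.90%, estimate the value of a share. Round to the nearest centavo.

R$585.26

Two-stage DDM. Project D₁…D_6 at 0.292, terminal growth 0.024, discount at r = 0.089.
D_1 = 13.6694
D_2 = 17.6608
D_3 = 22.8178
D_4 = 29.4806
D_5 = 38.0889
D_6 = 49.2108
Terminal value at t=6: TV = D_7/(r−g) = 50.3919/(0.089−0.024) = 775.2600
P₀ = 13.6694/(1+0.089)^1 + 17.6608/(1+0.089)^2 + 22.8178/(1+0.089)^3 + 29.4806/(1+0.089)^4 + 38.0889/(1+0.089)^5 + 49.2108/(1+0.089)^6 + 775.2600/(1+0.089)^6 = 585.2628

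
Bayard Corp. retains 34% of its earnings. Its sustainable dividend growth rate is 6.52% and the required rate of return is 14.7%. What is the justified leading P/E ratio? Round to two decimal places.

Payout ratio b = 1 − 0.34 = 0.66.
Justified leading P/E = b/(r−g) = 0.66/(0.147−0.0652) = 8.0685

8.07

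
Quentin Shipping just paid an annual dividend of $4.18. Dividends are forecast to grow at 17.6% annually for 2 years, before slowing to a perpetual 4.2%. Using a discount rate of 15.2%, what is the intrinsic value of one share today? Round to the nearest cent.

Two-stage DDM. Project D₁…D_2 at 0.176, terminal growth 0.042, discount at r = 0.152.
D_1 = 4.9157
D_2 = 5.7808
Terminal value at t=2: TV = D_3/(r−g) = 6.0236/(0.152−0.042) = 54.7603
P₀ = 4.9157/(1+0.152)^1 + 5.7808/(1+0.152)^2 + 54.7603/(1+0.152)^2 = 49.8861

$49.89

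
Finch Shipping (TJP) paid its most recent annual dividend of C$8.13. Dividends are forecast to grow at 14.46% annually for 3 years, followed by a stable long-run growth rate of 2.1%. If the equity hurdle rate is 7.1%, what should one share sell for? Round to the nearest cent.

C$230.54

Two-stage DDM. Project D₁…D_3 at 0.1446, terminal growth 0.021, discount at r = 0.071.
D_1 = 9.3056
D_2 = 10.6512
D_3 = 12.1913
Terminal value at t=3: TV = D_4/(r−g) = 12.4474/(0.071−0.021) = 248.9474
P₀ = 9.3056/(1+0.071)^1 + 10.6512/(1+0.071)^2 + 12.1913/(1+0.071)^3 + 248.9474/(1+0.071)^3 = 230.5449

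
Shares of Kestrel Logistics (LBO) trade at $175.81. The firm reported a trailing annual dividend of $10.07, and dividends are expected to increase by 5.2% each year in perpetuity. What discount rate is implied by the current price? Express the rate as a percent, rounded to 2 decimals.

11.23%

Rearranging the constant-growth DDM: r = D₁/P₀ + g.
D₁ = 10.07 × (1 + 0.052) = 10.5936.
r = 10.5936 / 175.81 + 0.052 = 0.06026 + 0.052 = 0.11226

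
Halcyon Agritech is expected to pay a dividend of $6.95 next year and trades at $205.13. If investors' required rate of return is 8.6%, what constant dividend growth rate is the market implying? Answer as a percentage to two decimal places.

5.21%

From P₀ = D₁/(r − g), the implied growth is g = r − D₁/P₀.
g = 0.086 − 6.95/205.13 = 0.086 − 0.03388 = 0.05212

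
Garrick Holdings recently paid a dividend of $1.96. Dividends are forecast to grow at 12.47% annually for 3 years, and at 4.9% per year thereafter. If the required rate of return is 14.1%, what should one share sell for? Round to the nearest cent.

Two-stage DDM. Project D₁…D_3 at 0.1247, terminal growth 0.049, discount at r = 0.141.
D_1 = 2.2044
D_2 = 2.4793
D_3 = 2.7885
Terminal value at t=3: TV = D_4/(r−g) = 2.9251/(0.141−0.049) = 31.7946
P₀ = 2.2044/(1+0.141)^1 + 2.4793/(1+0.141)^2 + 2.7885/(1+0.141)^3 + 31.7946/(1+0.141)^3 = 27.1177

$27.12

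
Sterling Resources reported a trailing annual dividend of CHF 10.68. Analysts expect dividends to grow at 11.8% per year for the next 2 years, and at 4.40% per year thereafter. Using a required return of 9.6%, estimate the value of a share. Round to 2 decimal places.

Two-stage DDM. Project D₁…D_2 at 0.118, terminal growth 0.044, discount at r = 0.096.
D_1 = 11.9402
D_2 = 13.3492
Terminal value at t=2: TV = D_3/(r−g) = 13.9366/(0.096−0.044) = 268.0106
P₀ = 11.9402/(1+0.096)^1 + 13.3492/(1+0.096)^2 + 268.0106/(1+0.096)^2 = 245.1235

CHF 245.12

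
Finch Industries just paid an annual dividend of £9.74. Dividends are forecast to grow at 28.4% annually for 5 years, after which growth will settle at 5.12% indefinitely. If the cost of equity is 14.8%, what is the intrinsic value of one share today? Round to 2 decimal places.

Two-stage DDM. Project D₁…D_5 at 0.284, terminal growth 0.0512, discount at r = 0.148.
D_1 = 12.5062
D_2 = 16.0579
D_3 = 20.6184
D_4 = 26.4740
D_5 = 33.9926
Terminal value at t=5: TV = D_6/(r−g) = 35.7330/(0.148−0.0512) = 369.1425
P₀ = 12.5062/(1+0.148)^1 + 16.0579/(1+0.148)^2 + 20.6184/(1+0.148)^3 + 26.4740/(1+0.148)^4 + 33.9926/(1+0.148)^5 + 369.1425/(1+0.148)^5 = 254.1299

£254.13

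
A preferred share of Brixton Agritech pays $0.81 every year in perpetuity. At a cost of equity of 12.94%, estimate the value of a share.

$6.26

Zero-growth DDM (perpetuity): P₀ = D/r = 0.81 / 0.1294 = 6.2597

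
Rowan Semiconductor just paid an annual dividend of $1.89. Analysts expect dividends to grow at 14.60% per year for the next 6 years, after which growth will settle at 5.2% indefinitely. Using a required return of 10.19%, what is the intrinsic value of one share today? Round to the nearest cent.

Two-stage DDM. Project D₁…D_6 at 0.146, terminal growth 0.052, discount at r = 0.1019.
D_1 = 2.1659
D_2 = 2.4822
D_3 = 2.8446
D_4 = 3.2599
D_5 = 3.7358
D_6 = 4.2812
Terminal value at t=6: TV = D_7/(r−g) = 4.5039/(0.1019−0.052) = 90.2578
P₀ = 2.1659/(1+0.1019)^1 + 2.4822/(1+0.1019)^2 + 2.8446/(1+0.1019)^3 + 3.2599/(1+0.1019)^4 + 3.7358/(1+0.1019)^5 + 4.2812/(1+0.1019)^6 + 90.2578/(1+0.1019)^6 = 63.4621

$63.46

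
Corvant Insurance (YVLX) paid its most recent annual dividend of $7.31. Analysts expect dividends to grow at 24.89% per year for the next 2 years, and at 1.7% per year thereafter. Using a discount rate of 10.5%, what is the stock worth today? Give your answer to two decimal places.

$125.52

Two-stage DDM. Project D₁…D_2 at 0.2489, terminal growth 0.017, discount at r = 0.105.
D_1 = 9.1295
D_2 = 11.4018
Terminal value at t=2: TV = D_3/(r−g) = 11.5956/(0.105−0.017) = 131.7683
P₀ = 9.1295/(1+0.105)^1 + 11.4018/(1+0.105)^2 + 131.7683/(1+0.105)^2 = 125.5160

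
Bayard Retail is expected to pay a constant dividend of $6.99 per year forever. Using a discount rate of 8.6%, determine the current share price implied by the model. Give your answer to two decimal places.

Zero-growth DDM (perpetuity): P₀ = D/r = 6.99 / 0.086 = 81.2791

$81.28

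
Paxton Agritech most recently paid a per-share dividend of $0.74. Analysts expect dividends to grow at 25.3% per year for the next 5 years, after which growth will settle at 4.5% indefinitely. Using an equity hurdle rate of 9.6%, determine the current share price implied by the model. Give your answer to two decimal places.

$35.24

Two-stage DDM. Project D₁…D_5 at 0.253, terminal growth 0.045, discount at r = 0.096.
D_1 = 0.9272
D_2 = 1.1618
D_3 = 1.4557
D_4 = 1.8240
D_5 = 2.2855
Terminal value at t=5: TV = D_6/(r−g) = 2.3884/(0.096−0.045) = 46.8310
P₀ = 0.9272/(1+0.096)^1 + 1.1618/(1+0.096)^2 + 1.4557/(1+0.096)^3 + 1.8240/(1+0.096)^4 + 2.2855/(1+0.096)^5 + 46.8310/(1+0.096)^5 = 35.2412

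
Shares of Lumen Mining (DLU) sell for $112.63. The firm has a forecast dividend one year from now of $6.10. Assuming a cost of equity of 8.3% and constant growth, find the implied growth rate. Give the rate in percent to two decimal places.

From P₀ = D₁/(r − g), the implied growth is g = r − D₁/P₀.
g = 0.083 − 6.10/112.63 = 0.083 − 0.05416 = 0.02884

2.88%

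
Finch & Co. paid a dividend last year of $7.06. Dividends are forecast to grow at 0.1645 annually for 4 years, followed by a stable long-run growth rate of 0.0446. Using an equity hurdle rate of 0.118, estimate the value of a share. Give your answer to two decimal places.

Two-stage DDM. Project D₁…D_4 at 0.1645, terminal growth 0.0446, discount at r = 0.118.
D_1 = 8.2214
D_2 = 9.5738
D_3 = 11.1487
D_4 = 12.9826
Terminal value at t=4: TV = D_5/(r−g) = 13.5617/(0.118−0.0446) = 184.7637
P₀ = 8.2214/(1+0.118)^1 + 9.5738/(1+0.118)^2 + 11.1487/(1+0.118)^3 + 12.9826/(1+0.118)^4 + 184.7637/(1+0.118)^4 = 149.5642

$149.56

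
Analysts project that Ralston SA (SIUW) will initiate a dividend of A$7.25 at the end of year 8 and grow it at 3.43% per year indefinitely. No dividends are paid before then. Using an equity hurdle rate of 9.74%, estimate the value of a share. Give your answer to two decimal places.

Deferred-dividend DDM. At t=7 the remaining stream is a growing perpetuity with first payment D_8 = 7.25.
V_7 = D_8/(r−g) = 7.25/(0.0974−0.0343) = 114.8970
P₀ = V_7/(1+r)^7 = 114.8970/(1+0.0974)^7 = 59.9451

A$59.95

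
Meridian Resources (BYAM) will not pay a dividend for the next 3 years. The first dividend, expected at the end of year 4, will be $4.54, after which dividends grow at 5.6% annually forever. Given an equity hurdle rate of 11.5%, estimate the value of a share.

$55.51

Deferred-dividend DDM. At t=3 the remaining stream is a growing perpetuity with first payment D_4 = 4.54.
V_3 = D_4/(r−g) = 4.54/(0.115−0.056) = 76.9492
P₀ = V_3/(1+r)^3 = 76.9492/(1+0.115)^3 = 55.5110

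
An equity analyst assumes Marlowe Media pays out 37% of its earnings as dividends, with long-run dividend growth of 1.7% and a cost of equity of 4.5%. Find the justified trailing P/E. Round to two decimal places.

Justified trailing P/E = b(1+g)/(r−g) = 0.37×(1+0.017)/(0.045−0.017) = 13.4389

13.44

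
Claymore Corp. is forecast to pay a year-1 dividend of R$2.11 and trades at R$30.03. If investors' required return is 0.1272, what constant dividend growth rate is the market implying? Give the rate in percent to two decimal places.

From P₀ = D₁/(r − g), the implied growth is g = r − D₁/P₀.
g = 0.1272 − 2.11/30.03 = 0.1272 − 0.07026 = 0.05694

5.69%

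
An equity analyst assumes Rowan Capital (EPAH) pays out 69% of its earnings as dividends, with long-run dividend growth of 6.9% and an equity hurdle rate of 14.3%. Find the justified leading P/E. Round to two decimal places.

9.32

Justified leading P/E = b/(r−g) = 0.69/(0.143−0.069) = 9.3243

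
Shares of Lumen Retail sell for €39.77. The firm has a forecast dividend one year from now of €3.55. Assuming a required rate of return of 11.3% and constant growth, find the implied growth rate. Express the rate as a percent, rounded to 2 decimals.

2.37%

From P₀ = D₁/(r − g), the implied growth is g = r − D₁/P₀.
g = 0.113 − 3.55/39.77 = 0.113 − 0.08926 = 0.02374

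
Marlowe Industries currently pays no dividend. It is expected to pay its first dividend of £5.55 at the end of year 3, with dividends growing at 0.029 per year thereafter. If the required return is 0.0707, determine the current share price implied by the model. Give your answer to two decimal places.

£116.10

Deferred-dividend DDM. At t=2 the remaining stream is a growing perpetuity with first payment D_3 = 5.55.
V_2 = D_3/(r−g) = 5.55/(0.0707−0.029) = 133.0935
P₀ = V_2/(1+r)^2 = 133.0935/(1+0.0707)^2 = 116.0971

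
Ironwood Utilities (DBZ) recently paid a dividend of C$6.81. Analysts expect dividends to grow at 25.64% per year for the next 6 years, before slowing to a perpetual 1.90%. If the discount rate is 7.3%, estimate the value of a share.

C$404.79

Two-stage DDM. Project D₁…D_6 at 0.2564, terminal growth 0.019, discount at r = 0.073.
D_1 = 8.5561
D_2 = 10.7499
D_3 = 13.5061
D_4 = 16.9691
D_5 = 21.3200
D_6 = 26.7864
Terminal value at t=6: TV = D_7/(r−g) = 27.2954/(0.073−0.019) = 505.4697
P₀ = 8.5561/(1+0.073)^1 + 10.7499/(1+0.073)^2 + 13.5061/(1+0.073)^3 + 16.9691/(1+0.073)^4 + 21.3200/(1+0.073)^5 + 26.7864/(1+0.073)^6 + 505.4697/(1+0.073)^6 = 404.7912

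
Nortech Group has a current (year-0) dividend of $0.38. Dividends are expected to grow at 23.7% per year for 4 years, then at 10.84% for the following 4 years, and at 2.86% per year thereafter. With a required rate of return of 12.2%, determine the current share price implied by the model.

$10.02

Three-stage DDM. Project D₁…D_8; terminal Gordon value at t=8 with g = 0.0286; discount at r = 0.122.
D_1 = 0.4701
D_2 = 0.5815
D_3 = 0.7193
D_4 = 0.8897
D_5 = 0.9862
D_6 = 1.0931
D_7 = 1.2116
D_8 = 1.3429
TV_8 = 1.3813/(0.122−0.0286) = 14.7893
P₀ = Σ Dₜ/(1+r)ᵗ + TV_8/(1+r)^8 = 10.0185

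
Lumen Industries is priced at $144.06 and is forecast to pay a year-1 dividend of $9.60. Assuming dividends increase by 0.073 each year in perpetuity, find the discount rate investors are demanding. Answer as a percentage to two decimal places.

13.96%

Rearranging the constant-growth DDM: r = D₁/P₀ + g.
r = 9.6000 / 144.06 + 0.073 = 0.06664 + 0.073 = 0.13964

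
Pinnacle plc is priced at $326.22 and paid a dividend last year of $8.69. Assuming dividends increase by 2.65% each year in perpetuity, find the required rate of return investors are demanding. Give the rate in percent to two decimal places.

5.38%

Rearranging the constant-growth DDM: r = D₁/P₀ + g.
D₁ = 8.69 × (1 + 0.0265) = 8.9203.
r = 8.9203 / 326.22 + 0.0265 = 0.02734 + 0.0265 = 0.05384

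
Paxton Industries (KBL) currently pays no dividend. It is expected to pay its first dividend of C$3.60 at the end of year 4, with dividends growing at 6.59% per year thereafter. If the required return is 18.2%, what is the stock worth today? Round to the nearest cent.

Deferred-dividend DDM. At t=3 the remaining stream is a growing perpetuity with first payment D_4 = 3.60.
V_3 = D_4/(r−g) = 3.60/(0.182−0.0659) = 31.0078
P₀ = V_3/(1+r)^3 = 31.0078/(1+0.182)^3 = 18.7766

C$18.78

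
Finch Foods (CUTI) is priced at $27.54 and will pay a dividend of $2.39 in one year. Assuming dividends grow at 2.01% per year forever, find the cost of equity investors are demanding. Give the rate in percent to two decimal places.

10.69%

Rearranging the constant-growth DDM: r = D₁/P₀ + g.
r = 2.3900 / 27.54 + 0.0201 = 0.08678 + 0.0201 = 0.10688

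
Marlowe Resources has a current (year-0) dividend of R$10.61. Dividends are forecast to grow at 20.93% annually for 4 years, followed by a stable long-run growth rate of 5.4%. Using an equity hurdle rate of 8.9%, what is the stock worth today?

R$541.39

Two-stage DDM. Project D₁…D_4 at 0.2093, terminal growth 0.054, discount at r = 0.089.
D_1 = 12.8307
D_2 = 15.5161
D_3 = 18.7637
D_4 = 22.6909
Terminal value at t=4: TV = D_5/(r−g) = 23.9162/(0.089−0.054) = 683.3200
P₀ = 12.8307/(1+0.089)^1 + 15.5161/(1+0.089)^2 + 18.7637/(1+0.089)^3 + 22.6909/(1+0.089)^4 + 683.3200/(1+0.089)^4 = 541.3902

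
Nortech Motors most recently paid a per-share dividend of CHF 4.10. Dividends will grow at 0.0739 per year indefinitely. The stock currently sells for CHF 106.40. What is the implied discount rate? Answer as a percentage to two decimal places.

11.53%

Rearranging the constant-growth DDM: r = D₁/P₀ + g.
D₁ = 4.10 × (1 + 0.0739) = 4.4030.
r = 4.4030 / 106.40 + 0.0739 = 0.04138 + 0.0739 = 0.11528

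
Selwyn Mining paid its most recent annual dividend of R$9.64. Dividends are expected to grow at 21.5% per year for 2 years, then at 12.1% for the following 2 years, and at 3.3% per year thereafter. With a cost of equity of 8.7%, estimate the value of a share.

R$293.08

Three-stage DDM. Project D₁…D_4; terminal Gordon value at t=4 with g = 0.033; discount at r = 0.087.
D_1 = 11.7126
D_2 = 14.2308
D_3 = 15.9527
D_4 = 17.8830
TV_4 = 18.4732/(0.087−0.033) = 342.0955
P₀ = Σ Dₜ/(1+r)ᵗ + TV_4/(1+r)^4 = 293.0847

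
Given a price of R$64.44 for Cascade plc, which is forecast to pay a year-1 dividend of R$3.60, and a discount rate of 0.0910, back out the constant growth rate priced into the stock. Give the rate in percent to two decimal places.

3.51%

From P₀ = D₁/(r − g), the implied growth is g = r − D₁/P₀.
g = 0.091 − 3.60/64.44 = 0.091 − 0.05587 = 0.03513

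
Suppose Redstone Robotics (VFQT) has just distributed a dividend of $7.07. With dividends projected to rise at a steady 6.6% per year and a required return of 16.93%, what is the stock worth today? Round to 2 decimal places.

Gordon growth model: P₀ = D₁/(r − g). D₁ = 7.07 × (1 + 0.066) = 7.5366.
P₀ = 7.5366 / (0.1693 − 0.066) = 7.5366 / 0.1033 = 72.9586

$72.96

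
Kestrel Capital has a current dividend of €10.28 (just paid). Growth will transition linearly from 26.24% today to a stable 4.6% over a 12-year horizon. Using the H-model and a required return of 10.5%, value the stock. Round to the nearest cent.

€408.48

H-model: P₀ = D₀[(1+g_L) + H(g_S−g_L)]/(r−g_L), with H = 12/2 = 6.
P₀ = 10.28 × [(1+0.046) + 6×(0.2624−0.046)] / (0.105−0.046)
   = 10.28 × 2.3444 / 0.059 = 408.4819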